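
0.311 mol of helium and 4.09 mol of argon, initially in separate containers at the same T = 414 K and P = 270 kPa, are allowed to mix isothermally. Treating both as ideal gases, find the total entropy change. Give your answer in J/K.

Mole fractions: x_A = 0.311/4.4 = 0.0707, x_B = 0.929.
ΔS_mix = −R(n_A ln x_A + n_B ln x_B) = −8.314 × (0.311 ln 0.0707 + 4.09 ln 0.929) = 9.34 J/K.

ΔS_mix = 9.34 J/K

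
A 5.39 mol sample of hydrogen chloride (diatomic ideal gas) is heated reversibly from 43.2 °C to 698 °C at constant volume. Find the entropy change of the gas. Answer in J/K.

ΔS = 126 J/K

In kelvin: T₁ = 316.35 K, T₂ = 971.15 K. At constant volume, ΔS = nC_V ln(T₂/T₁) with C_V = 5R/2 = 20.79 J mol⁻¹ K⁻¹.
ΔS = 5.39 × 20.79 × ln(971.15/316.35) = 126 J/K.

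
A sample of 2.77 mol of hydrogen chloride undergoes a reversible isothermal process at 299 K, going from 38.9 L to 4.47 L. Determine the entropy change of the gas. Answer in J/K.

ΔS_gas = -49.8 J/K

For an isothermal ideal gas ΔS_gas = nR ln(V₂/V₁) = 2.77 × 8.314 × ln(4.47/38.9) = -49.8 J/K.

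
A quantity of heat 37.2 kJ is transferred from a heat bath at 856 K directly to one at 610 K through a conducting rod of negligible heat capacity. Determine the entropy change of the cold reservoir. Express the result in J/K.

The cold reservoir gains heat Q, so ΔS_cold = +Q/T_C = 37200/610 = 61 J/K.

ΔS_cold = 61 J/K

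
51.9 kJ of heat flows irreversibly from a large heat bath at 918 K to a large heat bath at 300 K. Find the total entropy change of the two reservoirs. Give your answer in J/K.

ΔS_hot = −Q/T_H = −51900/918 = -56.54 J/K and ΔS_cold = +Q/T_C = 51900/300 = 173 J/K.
ΔS_total = -56.54 + 173 = 116 J/K, positive as the second law requires.

ΔS_total = 116 J/K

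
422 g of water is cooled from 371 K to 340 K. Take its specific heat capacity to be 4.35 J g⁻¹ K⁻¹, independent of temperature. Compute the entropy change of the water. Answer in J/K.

ΔS = -160 J/K

ΔS = ∫dQ_rev/T = m c ln(T₂/T₁) = 422 × 4.35 × ln(340/371) = -160 J/K.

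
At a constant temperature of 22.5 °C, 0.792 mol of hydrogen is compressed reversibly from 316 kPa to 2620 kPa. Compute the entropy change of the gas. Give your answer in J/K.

For an isothermal ideal gas ΔS_gas = nR ln(P₁/P₂) = 0.792 × 8.314 × ln(316/2620) = -13.9 J/K.

ΔS_gas = -13.9 J/K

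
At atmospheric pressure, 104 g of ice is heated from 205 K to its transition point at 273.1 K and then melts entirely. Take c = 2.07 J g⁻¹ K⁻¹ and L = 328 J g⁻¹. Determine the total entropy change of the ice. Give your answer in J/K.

Warming step: ΔS₁ = m c ln(T_tr/T_i) = 104 × 2.07 × ln(273.1/205) = 61.75 J/K.
Phase change: ΔS₂ = +mL/T_tr = 104 × 328 / 273.1 = 124.9 J/K.
ΔS_total = (61.75) + (124.9) = 187 J/K.

ΔS = 187 J/K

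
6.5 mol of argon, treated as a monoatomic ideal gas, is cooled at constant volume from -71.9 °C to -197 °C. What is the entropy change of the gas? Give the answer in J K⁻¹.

ΔS = -78.8 J/K

In kelvin: T₁ = 201.25 K, T₂ = 76.15 K. At constant volume, ΔS = nC_V ln(T₂/T₁) with C_V = 3R/2 = 12.47 J mol⁻¹ K⁻¹.
ΔS = 6.5 × 12.47 × ln(76.15/201.25) = -78.8 J/K.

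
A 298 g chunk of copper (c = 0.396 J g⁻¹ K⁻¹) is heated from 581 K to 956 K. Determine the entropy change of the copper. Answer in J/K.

ΔS = 58.8 J/K

ΔS = ∫dQ_rev/T = m c ln(T₂/T₁) = 298 × 0.396 × ln(956/581) = 58.8 J/K.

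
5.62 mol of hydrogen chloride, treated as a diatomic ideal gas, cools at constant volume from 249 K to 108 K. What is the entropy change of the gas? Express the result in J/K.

ΔS = -97.6 J/K

At constant volume, ΔS = nC_V ln(T₂/T₁) with C_V = 5R/2 = 20.79 J mol⁻¹ K⁻¹.
ΔS = 5.62 × 20.79 × ln(108/249) = -97.6 J/K.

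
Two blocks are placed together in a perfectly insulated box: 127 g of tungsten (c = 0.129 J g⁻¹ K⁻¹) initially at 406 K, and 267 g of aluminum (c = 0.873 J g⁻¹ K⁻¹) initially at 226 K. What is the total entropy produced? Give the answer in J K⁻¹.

Energy balance: T_f = (m₁c₁T₁ + m₂c₂T₂)/(m₁c₁ + m₂c₂) = 237.82 K.
ΔS₁ = m₁c₁ ln(T_f/T₁) = 16.383 × ln(237.82/406) = -8.762 J/K.
ΔS₂ = m₂c₂ ln(T_f/T₂) = 233.091 × ln(237.82/226) = 11.88 J/K.
ΔS_total = -8.762 + 11.88 = 3.12 J/K.

ΔS_total = 3.12 J/K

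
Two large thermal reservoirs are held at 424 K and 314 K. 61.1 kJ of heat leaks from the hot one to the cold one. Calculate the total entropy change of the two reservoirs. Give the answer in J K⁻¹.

ΔS_hot = −Q/T_H = −61100/424 = -144.1 J/K and ΔS_cold = +Q/T_C = 61100/314 = 194.6 J/K.
ΔS_total = -144.1 + 194.6 = 50.5 J/K, positive as the second law requires.

ΔS_total = 50.5 J/K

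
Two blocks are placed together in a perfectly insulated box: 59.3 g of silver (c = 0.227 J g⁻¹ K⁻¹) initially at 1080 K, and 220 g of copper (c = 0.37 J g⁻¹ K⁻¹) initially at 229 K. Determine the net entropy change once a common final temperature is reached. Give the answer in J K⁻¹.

ΔS_total = 19.3 J/K

Energy balance: T_f = (m₁c₁T₁ + m₂c₂T₂)/(m₁c₁ + m₂c₂) = 349.76 K.
ΔS₁ = m₁c₁ ln(T_f/T₁) = 13.4611 × ln(349.76/1080) = -15.18 J/K.
ΔS₂ = m₂c₂ ln(T_f/T₂) = 81.4 × ln(349.76/229) = 34.47 J/K.
ΔS_total = -15.18 + 34.47 = 19.3 J/K.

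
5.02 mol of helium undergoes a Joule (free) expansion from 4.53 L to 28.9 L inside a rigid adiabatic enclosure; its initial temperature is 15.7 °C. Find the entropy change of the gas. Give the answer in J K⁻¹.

ΔS_gas = 77.3 J/K

For an ideal gas in free expansion Q = 0 and W = 0, so T is unchanged.
Entropy is a state function; using a reversible isothermal path, ΔS_gas = nR ln(V₂/V₁) = 5.02 × 8.314 × ln(28.9/4.53) = 77.3 J/K.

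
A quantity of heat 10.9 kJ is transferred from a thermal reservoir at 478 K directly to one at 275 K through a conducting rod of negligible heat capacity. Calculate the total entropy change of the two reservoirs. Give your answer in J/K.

ΔS_hot = −Q/T_H = −10900/478 = -22.8 J/K and ΔS_cold = +Q/T_C = 10900/275 = 39.64 J/K.
ΔS_total = -22.8 + 39.64 = 16.8 J/K, positive as the second law requires.

ΔS_total = 16.8 J/K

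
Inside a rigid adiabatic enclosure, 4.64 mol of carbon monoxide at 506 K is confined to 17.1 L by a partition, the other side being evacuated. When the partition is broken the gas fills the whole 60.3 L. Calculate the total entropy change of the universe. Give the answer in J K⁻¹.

ΔS_universe = 48.6 J/K

No heat is exchanged and no work is done, so the ideal-gas temperature stays constant.
Entropy is a state function; using a reversible isothermal path, ΔS_gas = nR ln(V₂/V₁) = 4.64 × 8.314 × ln(60.3/17.1) = 48.6 J/K.
The insulated surroundings exchange no heat, so ΔS_surr = 0 and ΔS_universe = ΔS_gas.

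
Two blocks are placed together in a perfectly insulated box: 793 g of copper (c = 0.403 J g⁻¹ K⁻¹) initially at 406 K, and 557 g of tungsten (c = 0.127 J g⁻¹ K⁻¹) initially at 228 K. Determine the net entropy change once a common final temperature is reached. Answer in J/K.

Energy balance: T_f = (m₁c₁T₁ + m₂c₂T₂)/(m₁c₁ + m₂c₂) = 373.74 K.
ΔS₁ = m₁c₁ ln(T_f/T₁) = 319.579 × ln(373.74/406) = -26.46 J/K.
ΔS₂ = m₂c₂ ln(T_f/T₂) = 70.739 × ln(373.74/228) = 34.96 J/K.
ΔS_total = -26.46 + 34.96 = 8.5 J/K.

ΔS_total = 8.5 J/K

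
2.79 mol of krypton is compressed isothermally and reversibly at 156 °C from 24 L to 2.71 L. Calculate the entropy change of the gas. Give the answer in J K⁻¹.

ΔS_gas = -50.6 J/K

For an isothermal ideal gas ΔS_gas = nR ln(V₂/V₁) = 2.79 × 8.314 × ln(2.71/24) = -50.6 J/K.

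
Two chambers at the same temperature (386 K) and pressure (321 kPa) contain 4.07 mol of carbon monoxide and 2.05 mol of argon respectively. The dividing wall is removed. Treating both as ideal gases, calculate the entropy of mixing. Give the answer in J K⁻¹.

ΔS_mix = 32.4 J/K

Mole fractions: x_A = 4.07/6.12 = 0.665, x_B = 0.335.
ΔS_mix = −R(n_A ln x_A + n_B ln x_B) = −8.314 × (4.07 ln 0.665 + 2.05 ln 0.335) = 32.4 J/K.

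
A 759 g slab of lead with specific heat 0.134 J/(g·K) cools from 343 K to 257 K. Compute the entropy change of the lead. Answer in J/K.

ΔS = -29.4 J/K

ΔS = ∫dQ_rev/T = m c ln(T₂/T₁) = 759 × 0.134 × ln(257/343) = -29.4 J/K.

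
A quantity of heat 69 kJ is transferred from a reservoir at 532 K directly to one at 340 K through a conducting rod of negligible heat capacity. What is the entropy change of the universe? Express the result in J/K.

ΔS_total = 73.2 J/K

ΔS_hot = −Q/T_H = −69000/532 = -129.7 J/K and ΔS_cold = +Q/T_C = 69000/340 = 202.9 J/K.
ΔS_total = -129.7 + 202.9 = 73.2 J/K, positive as the second law requires.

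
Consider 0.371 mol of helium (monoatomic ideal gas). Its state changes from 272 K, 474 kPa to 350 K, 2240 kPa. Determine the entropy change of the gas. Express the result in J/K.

ΔS = nC_p ln(T₂/T₁) − nR ln(P₂/P₁), with C_p = 5R/2 = 20.79 J mol⁻¹ K⁻¹ for a monoatomic ideal gas.
ΔS = 0.371 × [20.79 × ln(350/272) − 8.314 × ln(2240/474)] = -2.85 J/K.

ΔS = -2.85 J/K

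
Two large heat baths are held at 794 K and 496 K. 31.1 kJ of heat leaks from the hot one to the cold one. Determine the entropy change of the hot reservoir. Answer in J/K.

ΔS_hot = -39.2 J/K

The hot reservoir loses heat Q, so ΔS_hot = −Q/T_H = −31100/794 = -39.2 J/K.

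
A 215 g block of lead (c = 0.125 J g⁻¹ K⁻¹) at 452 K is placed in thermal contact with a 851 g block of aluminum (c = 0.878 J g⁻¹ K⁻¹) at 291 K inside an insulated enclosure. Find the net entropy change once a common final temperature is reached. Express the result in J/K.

ΔS_total = 2.89 J/K

Energy balance: T_f = (m₁c₁T₁ + m₂c₂T₂)/(m₁c₁ + m₂c₂) = 296.59 K.
ΔS₁ = m₁c₁ ln(T_f/T₁) = 26.875 × ln(296.59/452) = -11.323 J/K.
ΔS₂ = m₂c₂ ln(T_f/T₂) = 747.178 × ln(296.59/291) = 14.217 J/K.
ΔS_total = -11.323 + 14.217 = 2.89 J/K.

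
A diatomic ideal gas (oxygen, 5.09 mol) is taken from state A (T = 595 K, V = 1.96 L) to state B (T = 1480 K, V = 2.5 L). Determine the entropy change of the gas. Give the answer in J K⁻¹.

Entropy is a state function: ΔS = nC_V ln(T₂/T₁) + nR ln(V₂/V₁), with C_V = 5R/2 = 20.79 J mol⁻¹ K⁻¹ for a diatomic ideal gas.
ΔS = 5.09 × [20.79 × ln(1480/595) + 8.314 × ln(2.5/1.96)] = 107 J/K.

ΔS = 107 J/K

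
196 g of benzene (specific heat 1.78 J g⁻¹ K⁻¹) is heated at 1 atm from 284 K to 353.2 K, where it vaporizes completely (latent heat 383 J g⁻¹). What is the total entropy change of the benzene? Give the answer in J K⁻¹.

Warming step: ΔS₁ = m c ln(T_tr/T_i) = 196 × 1.78 × ln(353.2/284) = 76.08 J/K.
Phase change: ΔS₂ = +mL/T_tr = 196 × 383 / 353.2 = 212.5 J/K.
ΔS_total = (76.08) + (212.5) = 289 J/K.

ΔS = 289 J/K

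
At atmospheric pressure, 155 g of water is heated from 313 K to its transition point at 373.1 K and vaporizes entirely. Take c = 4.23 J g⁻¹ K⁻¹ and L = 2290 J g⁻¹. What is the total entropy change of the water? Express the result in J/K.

Warming step: ΔS₁ = m c ln(T_tr/T_i) = 155 × 4.23 × ln(373.1/313) = 115.2 J/K.
Phase change: ΔS₂ = +mL/T_tr = 155 × 2290 / 373.1 = 951.4 J/K.
ΔS_total = (115.2) + (951.4) = 1070 J/K.

ΔS = 1070 J/K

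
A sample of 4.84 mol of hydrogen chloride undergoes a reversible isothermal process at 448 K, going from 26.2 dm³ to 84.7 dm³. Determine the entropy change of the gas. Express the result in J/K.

ΔS_gas = 47.2 J/K

For an isothermal ideal gas ΔS_gas = nR ln(V₂/V₁) = 4.84 × 8.314 × ln(84.7/26.2) = 47.2 J/K.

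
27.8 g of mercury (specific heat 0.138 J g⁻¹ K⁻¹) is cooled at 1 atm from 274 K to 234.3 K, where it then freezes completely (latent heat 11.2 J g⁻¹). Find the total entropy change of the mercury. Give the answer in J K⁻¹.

ΔS = -1.93 J/K

Cooling step: ΔS₁ = m c ln(T_tr/T_i) = 27.8 × 0.138 × ln(234.3/274) = -0.6005 J/K.
Phase change: ΔS₂ = −mL/T_tr = −27.8 × 11.2 / 234.3 = -1.329 J/K.
ΔS_total = (-0.6005) + (-1.329) = -1.93 J/K.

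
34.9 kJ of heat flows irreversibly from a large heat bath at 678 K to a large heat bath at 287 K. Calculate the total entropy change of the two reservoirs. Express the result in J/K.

ΔS_total = 70.1 J/K

ΔS_hot = −Q/T_H = −34900/678 = -51.47 J/K and ΔS_cold = +Q/T_C = 34900/287 = 121.6 J/K.
ΔS_total = -51.47 + 121.6 = 70.1 J/K, positive as the second law requires.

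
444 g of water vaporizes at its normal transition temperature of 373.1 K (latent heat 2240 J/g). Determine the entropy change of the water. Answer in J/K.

ΔS = 2670 J/K

Heat absorbed by the substance: Q = mL = 444 × 2240 = 994560 J.
At constant T, ΔS = Q_rev/T = 994560 / 373.1 = 2670 J/K.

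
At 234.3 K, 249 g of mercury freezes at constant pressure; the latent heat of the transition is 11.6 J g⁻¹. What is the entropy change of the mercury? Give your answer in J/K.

ΔS = -12.3 J/K

Heat released by the substance: Q = −mL = −249 × 11.6 = −2888.4 J.
At constant T, ΔS = Q_rev/T = −2888.4 / 234.3 = -12.3 J/K.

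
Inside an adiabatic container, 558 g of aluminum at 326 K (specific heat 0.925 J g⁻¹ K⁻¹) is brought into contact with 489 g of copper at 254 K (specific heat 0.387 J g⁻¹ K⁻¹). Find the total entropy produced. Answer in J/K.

Energy balance: T_f = (m₁c₁T₁ + m₂c₂T₂)/(m₁c₁ + m₂c₂) = 306.68 K.
ΔS₁ = m₁c₁ ln(T_f/T₁) = 516.15 × ln(306.68/326) = -31.53 J/K.
ΔS₂ = m₂c₂ ln(T_f/T₂) = 189.243 × ln(306.68/254) = 35.67 J/K.
ΔS_total = -31.53 + 35.67 = 4.14 J/K.

ΔS_total = 4.14 J/K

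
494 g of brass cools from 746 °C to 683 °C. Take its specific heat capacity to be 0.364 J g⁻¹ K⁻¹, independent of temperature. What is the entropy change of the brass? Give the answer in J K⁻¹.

In kelvin: T₁ = 1019.15 K, T₂ = 956.15 K. ΔS = ∫dQ_rev/T = m c ln(T₂/T₁) = 494 × 0.364 × ln(956.15/1019.15) = -11.5 J/K.

ΔS = -11.5 J/K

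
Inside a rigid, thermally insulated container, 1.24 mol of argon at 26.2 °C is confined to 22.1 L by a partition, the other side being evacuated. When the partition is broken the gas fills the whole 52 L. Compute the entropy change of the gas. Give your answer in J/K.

No heat is exchanged and no work is done, so the ideal-gas temperature stays constant.
Entropy is a state function; using a reversible isothermal path, ΔS_gas = nR ln(V₂/V₁) = 1.24 × 8.314 × ln(52/22.1) = 8.82 J/K.

ΔS_gas = 8.82 J/K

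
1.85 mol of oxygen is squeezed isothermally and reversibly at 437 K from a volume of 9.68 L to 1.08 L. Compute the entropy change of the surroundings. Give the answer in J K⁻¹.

For an isothermal ideal gas ΔS_gas = nR ln(V₂/V₁) = 1.85 × 8.314 × ln(1.08/9.68) = -33.7 J/K.
The process is reversible, so ΔS_surr = −ΔS_gas = 33.7 J/K and ΔS_universe = 0.

ΔS_surr = 33.7 J/K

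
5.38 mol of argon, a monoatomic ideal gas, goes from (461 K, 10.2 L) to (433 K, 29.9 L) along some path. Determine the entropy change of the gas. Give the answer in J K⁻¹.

Entropy is a state function: ΔS = nC_V ln(T₂/T₁) + nR ln(V₂/V₁), with C_V = 3R/2 = 12.47 J mol⁻¹ K⁻¹ for a monoatomic ideal gas.
ΔS = 5.38 × [12.47 × ln(433/461) + 8.314 × ln(29.9/10.2)] = 43.9 J/K.

ΔS = 43.9 J/K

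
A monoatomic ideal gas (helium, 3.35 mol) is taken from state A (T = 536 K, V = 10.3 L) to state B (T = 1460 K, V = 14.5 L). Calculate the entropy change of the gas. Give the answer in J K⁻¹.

ΔS = 51.4 J/K

Entropy is a state function: ΔS = nC_V ln(T₂/T₁) + nR ln(V₂/V₁), with C_V = 3R/2 = 12.47 J mol⁻¹ K⁻¹ for a monoatomic ideal gas.
ΔS = 3.35 × [12.47 × ln(1460/536) + 8.314 × ln(14.5/10.3)] = 51.4 J/K.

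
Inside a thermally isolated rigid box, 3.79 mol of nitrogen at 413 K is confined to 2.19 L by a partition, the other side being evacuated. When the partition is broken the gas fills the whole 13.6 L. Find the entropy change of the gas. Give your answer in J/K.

ΔS_gas = 57.5 J/K

For an ideal gas in free expansion Q = 0 and W = 0, so T is unchanged.
Entropy is a state function; using a reversible isothermal path, ΔS_gas = nR ln(V₂/V₁) = 3.79 × 8.314 × ln(13.6/2.19) = 57.5 J/K.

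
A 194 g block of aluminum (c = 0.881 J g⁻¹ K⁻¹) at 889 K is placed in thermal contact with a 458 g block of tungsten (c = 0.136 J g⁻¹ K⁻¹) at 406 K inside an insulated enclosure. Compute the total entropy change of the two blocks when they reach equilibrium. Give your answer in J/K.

Energy balance: T_f = (m₁c₁T₁ + m₂c₂T₂)/(m₁c₁ + m₂c₂) = 759.99 K.
ΔS₁ = m₁c₁ ln(T_f/T₁) = 170.914 × ln(759.99/889) = -26.798 J/K.
ΔS₂ = m₂c₂ ln(T_f/T₂) = 62.288 × ln(759.99/406) = 39.052 J/K.
ΔS_total = -26.798 + 39.052 = 12.3 J/K.

ΔS_total = 12.3 J/K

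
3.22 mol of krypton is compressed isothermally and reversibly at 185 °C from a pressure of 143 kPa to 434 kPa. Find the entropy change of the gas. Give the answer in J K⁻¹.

For an isothermal ideal gas ΔS_gas = nR ln(P₁/P₂) = 3.22 × 8.314 × ln(143/434) = -29.7 J/K.

ΔS_gas = -29.7 J/K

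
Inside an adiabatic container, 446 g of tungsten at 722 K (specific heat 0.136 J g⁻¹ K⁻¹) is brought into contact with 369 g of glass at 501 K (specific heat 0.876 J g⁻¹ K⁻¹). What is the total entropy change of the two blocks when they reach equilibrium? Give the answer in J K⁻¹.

Energy balance: T_f = (m₁c₁T₁ + m₂c₂T₂)/(m₁c₁ + m₂c₂) = 535.92 K.
ΔS₁ = m₁c₁ ln(T_f/T₁) = 60.656 × ln(535.92/722) = -18.08 J/K.
ΔS₂ = m₂c₂ ln(T_f/T₂) = 323.244 × ln(535.92/501) = 21.78 J/K.
ΔS_total = -18.08 + 21.78 = 3.7 J/K.

ΔS_total = 3.7 J/K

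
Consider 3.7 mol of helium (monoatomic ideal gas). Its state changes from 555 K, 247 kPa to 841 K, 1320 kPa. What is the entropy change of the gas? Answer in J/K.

ΔS = -19.6 J/K

ΔS = nC_p ln(T₂/T₁) − nR ln(P₂/P₁), with C_p = 5R/2 = 20.79 J mol⁻¹ K⁻¹ for a monoatomic ideal gas.
ΔS = 3.7 × [20.79 × ln(841/555) − 8.314 × ln(1320/247)] = -19.6 J/K.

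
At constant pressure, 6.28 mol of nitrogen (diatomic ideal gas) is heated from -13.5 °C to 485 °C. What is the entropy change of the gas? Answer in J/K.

In kelvin: T₁ = 259.65 K, T₂ = 758.15 K. At constant pressure, ΔS = nC_p ln(T₂/T₁) with C_p = 7R/2 = 29.1 J mol⁻¹ K⁻¹.
ΔS = 6.28 × 29.1 × ln(758.15/259.65) = 196 J/K.

ΔS = 196 J/K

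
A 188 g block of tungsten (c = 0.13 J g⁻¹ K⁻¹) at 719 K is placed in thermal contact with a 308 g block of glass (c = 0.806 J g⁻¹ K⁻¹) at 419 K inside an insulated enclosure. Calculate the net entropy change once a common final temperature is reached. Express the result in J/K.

ΔS_total = 3.76 J/K

Energy balance: T_f = (m₁c₁T₁ + m₂c₂T₂)/(m₁c₁ + m₂c₂) = 445.89 K.
ΔS₁ = m₁c₁ ln(T_f/T₁) = 24.44 × ln(445.89/719) = -11.68 J/K.
ΔS₂ = m₂c₂ ln(T_f/T₂) = 248.248 × ln(445.89/419) = 15.44 J/K.
ΔS_total = -11.68 + 15.44 = 3.76 J/K.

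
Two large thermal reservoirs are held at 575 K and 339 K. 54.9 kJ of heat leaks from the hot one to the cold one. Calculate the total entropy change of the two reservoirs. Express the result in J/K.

ΔS_hot = −Q/T_H = −54900/575 = -95.478 J/K and ΔS_cold = +Q/T_C = 54900/339 = 161.95 J/K.
ΔS_total = -95.478 + 161.95 = 66.5 J/K, positive as the second law requires.

ΔS_total = 66.5 J/K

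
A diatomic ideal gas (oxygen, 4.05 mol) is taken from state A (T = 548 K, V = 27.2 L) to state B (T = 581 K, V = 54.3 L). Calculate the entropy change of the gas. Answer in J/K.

Entropy is a state function: ΔS = nC_V ln(T₂/T₁) + nR ln(V₂/V₁), with C_V = 5R/2 = 20.79 J mol⁻¹ K⁻¹ for a diatomic ideal gas.
ΔS = 4.05 × [20.79 × ln(581/548) + 8.314 × ln(54.3/27.2)] = 28.2 J/K.

ΔS = 28.2 J/K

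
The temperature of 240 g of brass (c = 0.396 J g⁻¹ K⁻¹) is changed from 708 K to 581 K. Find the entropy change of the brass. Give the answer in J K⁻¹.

ΔS = ∫dQ_rev/T = m c ln(T₂/T₁) = 240 × 0.396 × ln(581/708) = -18.8 J/K.

ΔS = -18.8 J/K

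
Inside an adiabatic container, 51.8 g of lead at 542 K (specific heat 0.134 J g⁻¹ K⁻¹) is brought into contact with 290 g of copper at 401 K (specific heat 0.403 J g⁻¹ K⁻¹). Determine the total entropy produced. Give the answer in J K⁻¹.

ΔS_total = 0.326 J/K

Energy balance: T_f = (m₁c₁T₁ + m₂c₂T₂)/(m₁c₁ + m₂c₂) = 408.9 K.
ΔS₁ = m₁c₁ ln(T_f/T₁) = 6.9412 × ln(408.9/542) = -1.9559 J/K.
ΔS₂ = m₂c₂ ln(T_f/T₂) = 116.87 × ln(408.9/401) = 2.2814 J/K.
ΔS_total = -1.9559 + 2.2814 = 0.326 J/K.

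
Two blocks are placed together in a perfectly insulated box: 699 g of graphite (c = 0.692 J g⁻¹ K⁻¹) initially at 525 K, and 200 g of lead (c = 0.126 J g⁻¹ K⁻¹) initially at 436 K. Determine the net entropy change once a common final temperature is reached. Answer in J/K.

Energy balance: T_f = (m₁c₁T₁ + m₂c₂T₂)/(m₁c₁ + m₂c₂) = 520.59 K.
ΔS₁ = m₁c₁ ln(T_f/T₁) = 483.708 × ln(520.59/525) = -4.078 J/K.
ΔS₂ = m₂c₂ ln(T_f/T₂) = 25.2 × ln(520.59/436) = 4.469 J/K.
ΔS_total = -4.078 + 4.469 = 0.391 J/K.

ΔS_total = 0.391 J/K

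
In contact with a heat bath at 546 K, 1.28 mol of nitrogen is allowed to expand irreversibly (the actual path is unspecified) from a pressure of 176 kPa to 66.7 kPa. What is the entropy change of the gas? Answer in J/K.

Entropy is a state function, so ΔS_gas depends only on the end states.
For an isothermal ideal gas ΔS_gas = nR ln(P₁/P₂) = 1.28 × 8.314 × ln(176/66.7) = 10.3 J/K.

ΔS_gas = 10.3 J/K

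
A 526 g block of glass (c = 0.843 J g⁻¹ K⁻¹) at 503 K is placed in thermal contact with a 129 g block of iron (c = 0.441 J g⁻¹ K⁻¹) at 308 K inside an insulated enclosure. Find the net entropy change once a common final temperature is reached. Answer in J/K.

ΔS_total = 5.35 J/K

Energy balance: T_f = (m₁c₁T₁ + m₂c₂T₂)/(m₁c₁ + m₂c₂) = 480.83 K.
ΔS₁ = m₁c₁ ln(T_f/T₁) = 443.418 × ln(480.83/503) = -19.99 J/K.
ΔS₂ = m₂c₂ ln(T_f/T₂) = 56.889 × ln(480.83/308) = 25.34 J/K.
ΔS_total = -19.99 + 25.34 = 5.35 J/K.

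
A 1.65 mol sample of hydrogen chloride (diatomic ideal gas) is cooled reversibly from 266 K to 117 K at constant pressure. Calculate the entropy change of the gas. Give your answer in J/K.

At constant pressure, ΔS = nC_p ln(T₂/T₁) with C_p = 7R/2 = 29.1 J mol⁻¹ K⁻¹.
ΔS = 1.65 × 29.1 × ln(117/266) = -39.4 J/K.

ΔS = -39.4 J/K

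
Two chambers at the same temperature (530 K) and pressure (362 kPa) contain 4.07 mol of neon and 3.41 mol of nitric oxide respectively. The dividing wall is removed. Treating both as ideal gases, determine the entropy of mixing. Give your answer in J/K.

ΔS_mix = 42.9 J/K

Mole fractions: x_A = 4.07/7.48 = 0.544, x_B = 0.456.
ΔS_mix = −R(n_A ln x_A + n_B ln x_B) = −8.314 × (4.07 ln 0.544 + 3.41 ln 0.456) = 42.9 J/K.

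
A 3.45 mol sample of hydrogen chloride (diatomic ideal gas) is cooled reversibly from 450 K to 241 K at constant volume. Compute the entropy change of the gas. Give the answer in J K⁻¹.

ΔS = -44.8 J/K

At constant volume, ΔS = nC_V ln(T₂/T₁) with C_V = 5R/2 = 20.79 J mol⁻¹ K⁻¹.
ΔS = 3.45 × 20.79 × ln(241/450) = -44.8 J/K.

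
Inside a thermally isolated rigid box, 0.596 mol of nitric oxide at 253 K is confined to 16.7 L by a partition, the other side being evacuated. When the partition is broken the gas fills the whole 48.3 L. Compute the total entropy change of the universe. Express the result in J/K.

For an ideal gas in free expansion Q = 0 and W = 0, so T is unchanged.
Entropy is a state function; using a reversible isothermal path, ΔS_gas = nR ln(V₂/V₁) = 0.596 × 8.314 × ln(48.3/16.7) = 5.26 J/K.
The insulated surroundings exchange no heat, so ΔS_surr = 0 and ΔS_universe = ΔS_gas.

ΔS_universe = 5.26 J/K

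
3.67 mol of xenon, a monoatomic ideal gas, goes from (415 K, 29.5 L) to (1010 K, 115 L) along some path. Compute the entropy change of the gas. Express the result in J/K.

ΔS = 82.2 J/K

Entropy is a state function: ΔS = nC_V ln(T₂/T₁) + nR ln(V₂/V₁), with C_V = 3R/2 = 12.47 J mol⁻¹ K⁻¹ for a monoatomic ideal gas.
ΔS = 3.67 × [12.47 × ln(1010/415) + 8.314 × ln(115/29.5)] = 82.2 J/K.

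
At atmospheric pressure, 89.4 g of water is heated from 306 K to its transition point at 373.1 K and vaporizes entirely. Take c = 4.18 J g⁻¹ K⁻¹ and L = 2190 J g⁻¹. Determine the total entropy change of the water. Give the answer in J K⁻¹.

ΔS = 599 J/K

Warming step: ΔS₁ = m c ln(T_tr/T_i) = 89.4 × 4.18 × ln(373.1/306) = 74.09 J/K.
Phase change: ΔS₂ = +mL/T_tr = 89.4 × 2190 / 373.1 = 524.8 J/K.
ΔS_total = (74.09) + (524.8) = 599 J/K.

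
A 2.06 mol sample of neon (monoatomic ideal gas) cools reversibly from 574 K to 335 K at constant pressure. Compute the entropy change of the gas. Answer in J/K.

ΔS = -23.1 J/K

At constant pressure, ΔS = nC_p ln(T₂/T₁) with C_p = 5R/2 = 20.79 J mol⁻¹ K⁻¹.
ΔS = 2.06 × 20.79 × ln(335/574) = -23.1 J/K.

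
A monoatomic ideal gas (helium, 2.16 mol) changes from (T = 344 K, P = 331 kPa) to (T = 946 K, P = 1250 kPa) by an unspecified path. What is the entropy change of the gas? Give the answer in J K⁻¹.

ΔS = nC_p ln(T₂/T₁) − nR ln(P₂/P₁), with C_p = 5R/2 = 20.79 J mol⁻¹ K⁻¹ for a monoatomic ideal gas.
ΔS = 2.16 × [20.79 × ln(946/344) − 8.314 × ln(1250/331)] = 21.6 J/K.

ΔS = 21.6 J/K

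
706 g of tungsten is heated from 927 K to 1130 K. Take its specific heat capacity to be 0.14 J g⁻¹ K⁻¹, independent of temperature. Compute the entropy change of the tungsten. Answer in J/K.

ΔS = 19.6 J/K

ΔS = ∫dQ_rev/T = m c ln(T₂/T₁) = 706 × 0.14 × ln(1130/927) = 19.6 J/K.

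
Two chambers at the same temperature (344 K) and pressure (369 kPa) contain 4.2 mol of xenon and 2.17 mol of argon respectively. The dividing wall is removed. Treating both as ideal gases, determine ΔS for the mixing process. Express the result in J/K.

ΔS_mix = 34 J/K

Mole fractions: x_A = 4.2/6.37 = 0.659, x_B = 0.341.
ΔS_mix = −R(n_A ln x_A + n_B ln x_B) = −8.314 × (4.2 ln 0.659 + 2.17 ln 0.341) = 34 J/K.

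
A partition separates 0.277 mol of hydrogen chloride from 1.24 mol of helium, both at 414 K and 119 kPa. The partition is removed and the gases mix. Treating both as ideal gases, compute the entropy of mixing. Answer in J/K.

Mole fractions: x_A = 0.277/1.52 = 0.183, x_B = 0.817.
ΔS_mix = −R(n_A ln x_A + n_B ln x_B) = −8.314 × (0.277 ln 0.183 + 1.24 ln 0.817) = 5.99 J/K.

ΔS_mix = 5.99 J/K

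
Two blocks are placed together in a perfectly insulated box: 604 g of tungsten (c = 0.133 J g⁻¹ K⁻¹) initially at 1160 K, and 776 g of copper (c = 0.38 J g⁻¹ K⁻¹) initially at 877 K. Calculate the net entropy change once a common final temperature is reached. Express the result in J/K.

Energy balance: T_f = (m₁c₁T₁ + m₂c₂T₂)/(m₁c₁ + m₂c₂) = 937.59 K.
ΔS₁ = m₁c₁ ln(T_f/T₁) = 80.332 × ln(937.59/1160) = -17.1 J/K.
ΔS₂ = m₂c₂ ln(T_f/T₂) = 294.88 × ln(937.59/877) = 19.7 J/K.
ΔS_total = -17.1 + 19.7 = 2.6 J/K.

ΔS_total = 2.6 J/K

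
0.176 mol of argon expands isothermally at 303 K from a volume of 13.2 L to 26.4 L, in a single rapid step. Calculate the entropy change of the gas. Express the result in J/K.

Entropy is a state function, so ΔS_gas depends only on the end states.
For an isothermal ideal gas ΔS_gas = nR ln(V₂/V₁) = 0.176 × 8.314 × ln(26.4/13.2) = 1.01 J/K.

ΔS_gas = 1.01 J/K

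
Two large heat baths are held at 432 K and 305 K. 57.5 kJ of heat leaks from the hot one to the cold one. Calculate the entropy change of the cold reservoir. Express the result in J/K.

The cold reservoir gains heat Q, so ΔS_cold = +Q/T_C = 57500/305 = 189 J/K.

ΔS_cold = 189 J/K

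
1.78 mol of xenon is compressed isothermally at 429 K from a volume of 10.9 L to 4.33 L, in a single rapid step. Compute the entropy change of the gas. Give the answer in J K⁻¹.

Entropy is a state function, so ΔS_gas depends only on the end states.
For an isothermal ideal gas ΔS_gas = nR ln(V₂/V₁) = 1.78 × 8.314 × ln(4.33/10.9) = -13.7 J/K.

ΔS_gas = -13.7 J/K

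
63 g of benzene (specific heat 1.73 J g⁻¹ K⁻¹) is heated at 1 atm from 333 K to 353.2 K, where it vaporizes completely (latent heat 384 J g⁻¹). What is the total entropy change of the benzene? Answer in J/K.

ΔS = 74.9 J/K

Warming step: ΔS₁ = m c ln(T_tr/T_i) = 63 × 1.73 × ln(353.2/333) = 6.419 J/K.
Phase change: ΔS₂ = +mL/T_tr = 63 × 384 / 353.2 = 68.49 J/K.
ΔS_total = (6.419) + (68.49) = 74.9 J/K.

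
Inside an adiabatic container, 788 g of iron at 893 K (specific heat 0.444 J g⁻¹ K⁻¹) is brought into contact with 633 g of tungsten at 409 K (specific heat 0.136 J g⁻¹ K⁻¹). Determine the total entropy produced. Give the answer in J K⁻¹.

Energy balance: T_f = (m₁c₁T₁ + m₂c₂T₂)/(m₁c₁ + m₂c₂) = 797.43 K.
ΔS₁ = m₁c₁ ln(T_f/T₁) = 349.872 × ln(797.43/893) = -39.6 J/K.
ΔS₂ = m₂c₂ ln(T_f/T₂) = 86.088 × ln(797.43/409) = 57.48 J/K.
ΔS_total = -39.6 + 57.48 = 17.9 J/K.

ΔS_total = 17.9 J/K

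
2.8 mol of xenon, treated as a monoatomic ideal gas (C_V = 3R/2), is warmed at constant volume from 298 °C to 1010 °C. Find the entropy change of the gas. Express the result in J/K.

ΔS = 28.3 J/K

In kelvin: T₁ = 571.15 K, T₂ = 1283.15 K. At constant volume, ΔS = nC_V ln(T₂/T₁) with C_V = 3R/2 = 12.47 J mol⁻¹ K⁻¹.
ΔS = 2.8 × 12.47 × ln(1283.15/571.15) = 28.3 J/K.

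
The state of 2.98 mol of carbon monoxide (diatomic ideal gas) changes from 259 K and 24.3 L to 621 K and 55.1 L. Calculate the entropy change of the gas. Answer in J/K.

ΔS = 74.4 J/K

Entropy is a state function: ΔS = nC_V ln(T₂/T₁) + nR ln(V₂/V₁), with C_V = 5R/2 = 20.79 J mol⁻¹ K⁻¹ for a diatomic ideal gas.
ΔS = 2.98 × [20.79 × ln(621/259) + 8.314 × ln(55.1/24.3)] = 74.4 J/K.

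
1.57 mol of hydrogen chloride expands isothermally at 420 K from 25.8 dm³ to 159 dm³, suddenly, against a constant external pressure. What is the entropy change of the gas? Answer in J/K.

Entropy is a state function, so ΔS_gas depends only on the end states.
For an isothermal ideal gas ΔS_gas = nR ln(V₂/V₁) = 1.57 × 8.314 × ln(159/25.8) = 23.7 J/K.

ΔS_gas = 23.7 J/K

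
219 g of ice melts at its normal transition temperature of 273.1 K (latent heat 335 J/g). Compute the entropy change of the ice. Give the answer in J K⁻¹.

ΔS = 269 J/K

Heat absorbed by the substance: Q = mL = 219 × 335 = 73365 J.
At constant T, ΔS = Q_rev/T = 73365 / 273.1 = 269 J/K.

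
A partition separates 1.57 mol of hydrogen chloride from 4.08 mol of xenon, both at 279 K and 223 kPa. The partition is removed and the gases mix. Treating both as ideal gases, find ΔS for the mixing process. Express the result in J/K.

ΔS_mix = 27.8 J/K

Mole fractions: x_A = 1.57/5.65 = 0.278, x_B = 0.722.
ΔS_mix = −R(n_A ln x_A + n_B ln x_B) = −8.314 × (1.57 ln 0.278 + 4.08 ln 0.722) = 27.8 J/K.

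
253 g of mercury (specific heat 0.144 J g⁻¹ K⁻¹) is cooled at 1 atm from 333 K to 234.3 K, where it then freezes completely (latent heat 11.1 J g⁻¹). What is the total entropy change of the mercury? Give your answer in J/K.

Cooling step: ΔS₁ = m c ln(T_tr/T_i) = 253 × 0.144 × ln(234.3/333) = -12.81 J/K.
Phase change: ΔS₂ = −mL/T_tr = −253 × 11.1 / 234.3 = -11.99 J/K.
ΔS_total = (-12.81) + (-11.99) = -24.8 J/K.

ΔS = -24.8 J/K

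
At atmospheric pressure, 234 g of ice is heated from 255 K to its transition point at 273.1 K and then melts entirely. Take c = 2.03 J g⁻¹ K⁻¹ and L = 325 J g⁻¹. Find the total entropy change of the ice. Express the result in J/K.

ΔS = 311 J/K

Warming step: ΔS₁ = m c ln(T_tr/T_i) = 234 × 2.03 × ln(273.1/255) = 32.57 J/K.
Phase change: ΔS₂ = +mL/T_tr = 234 × 325 / 273.1 = 278.5 J/K.
ΔS_total = (32.57) + (278.5) = 311 J/K.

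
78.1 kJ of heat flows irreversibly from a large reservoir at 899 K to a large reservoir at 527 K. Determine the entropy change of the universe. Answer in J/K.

ΔS_hot = −Q/T_H = −78100/899 = -86.87 J/K and ΔS_cold = +Q/T_C = 78100/527 = 148.2 J/K.
ΔS_total = -86.87 + 148.2 = 61.3 J/K, positive as the second law requires.

ΔS_total = 61.3 J/K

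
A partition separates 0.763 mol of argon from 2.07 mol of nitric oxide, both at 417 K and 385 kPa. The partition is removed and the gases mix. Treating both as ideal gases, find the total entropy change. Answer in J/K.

ΔS_mix = 13.7 J/K

Mole fractions: x_A = 0.763/2.83 = 0.269, x_B = 0.731.
ΔS_mix = −R(n_A ln x_A + n_B ln x_B) = −8.314 × (0.763 ln 0.269 + 2.07 ln 0.731) = 13.7 J/K.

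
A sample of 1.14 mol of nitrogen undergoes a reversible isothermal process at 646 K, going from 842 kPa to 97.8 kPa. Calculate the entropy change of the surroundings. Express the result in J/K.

ΔS_surr = -20.4 J/K

For an isothermal ideal gas ΔS_gas = nR ln(P₁/P₂) = 1.14 × 8.314 × ln(842/97.8) = 20.4 J/K.
The process is reversible, so ΔS_surr = −ΔS_gas = -20.4 J/K and ΔS_universe = 0.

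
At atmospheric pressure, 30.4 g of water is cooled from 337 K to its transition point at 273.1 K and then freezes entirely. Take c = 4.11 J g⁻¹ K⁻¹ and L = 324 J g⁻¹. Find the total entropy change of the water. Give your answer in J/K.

Cooling step: ΔS₁ = m c ln(T_tr/T_i) = 30.4 × 4.11 × ln(273.1/337) = -26.27 J/K.
Phase change: ΔS₂ = −mL/T_tr = −30.4 × 324 / 273.1 = -36.07 J/K.
ΔS_total = (-26.27) + (-36.07) = -62.3 J/K.

ΔS = -62.3 J/K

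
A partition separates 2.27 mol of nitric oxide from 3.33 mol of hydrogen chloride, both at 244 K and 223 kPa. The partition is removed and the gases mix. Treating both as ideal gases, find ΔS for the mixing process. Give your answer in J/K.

ΔS_mix = 31.4 J/K

Mole fractions: x_A = 2.27/5.6 = 0.405, x_B = 0.595.
ΔS_mix = −R(n_A ln x_A + n_B ln x_B) = −8.314 × (2.27 ln 0.405 + 3.33 ln 0.595) = 31.4 J/K.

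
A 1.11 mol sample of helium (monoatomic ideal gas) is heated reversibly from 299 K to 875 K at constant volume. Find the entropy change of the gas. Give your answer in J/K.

At constant volume, ΔS = nC_V ln(T₂/T₁) with C_V = 3R/2 = 12.47 J mol⁻¹ K⁻¹.
ΔS = 1.11 × 12.47 × ln(875/299) = 14.9 J/K.

ΔS = 14.9 J/K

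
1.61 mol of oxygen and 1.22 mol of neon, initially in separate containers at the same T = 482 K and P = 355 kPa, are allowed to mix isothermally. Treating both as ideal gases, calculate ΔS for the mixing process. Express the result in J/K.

Mole fractions: x_A = 1.61/2.83 = 0.569, x_B = 0.431.
ΔS_mix = −R(n_A ln x_A + n_B ln x_B) = −8.314 × (1.61 ln 0.569 + 1.22 ln 0.431) = 16.1 J/K.

ΔS_mix = 16.1 J/K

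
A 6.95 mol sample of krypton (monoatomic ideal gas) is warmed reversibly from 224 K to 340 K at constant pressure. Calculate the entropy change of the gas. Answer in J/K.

ΔS = 60.3 J/K

At constant pressure, ΔS = nC_p ln(T₂/T₁) with C_p = 5R/2 = 20.79 J mol⁻¹ K⁻¹.
ΔS = 6.95 × 20.79 × ln(340/224) = 60.3 J/K.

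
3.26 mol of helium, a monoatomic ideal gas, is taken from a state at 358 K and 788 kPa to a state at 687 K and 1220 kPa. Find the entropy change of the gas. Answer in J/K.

ΔS = 32.3 J/K

ΔS = nC_p ln(T₂/T₁) − nR ln(P₂/P₁), with C_p = 5R/2 = 20.79 J mol⁻¹ K⁻¹ for a monoatomic ideal gas.
ΔS = 3.26 × [20.79 × ln(687/358) − 8.314 × ln(1220/788)] = 32.3 J/K.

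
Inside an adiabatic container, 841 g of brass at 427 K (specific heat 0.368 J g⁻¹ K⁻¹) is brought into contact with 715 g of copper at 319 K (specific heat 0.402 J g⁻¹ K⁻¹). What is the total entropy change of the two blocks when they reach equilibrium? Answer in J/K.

ΔS_total = 6.29 J/K

Energy balance: T_f = (m₁c₁T₁ + m₂c₂T₂)/(m₁c₁ + m₂c₂) = 375 K.
ΔS₁ = m₁c₁ ln(T_f/T₁) = 309.488 × ln(375/427) = -40.19 J/K.
ΔS₂ = m₂c₂ ln(T_f/T₂) = 287.43 × ln(375/319) = 46.48 J/K.
ΔS_total = -40.19 + 46.48 = 6.29 J/K.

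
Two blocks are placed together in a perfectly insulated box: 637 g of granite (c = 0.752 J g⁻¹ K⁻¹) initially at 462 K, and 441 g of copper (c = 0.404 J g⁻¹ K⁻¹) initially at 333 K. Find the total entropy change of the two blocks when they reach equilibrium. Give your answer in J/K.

Energy balance: T_f = (m₁c₁T₁ + m₂c₂T₂)/(m₁c₁ + m₂c₂) = 427.03 K.
ΔS₁ = m₁c₁ ln(T_f/T₁) = 479.024 × ln(427.03/462) = -37.71 J/K.
ΔS₂ = m₂c₂ ln(T_f/T₂) = 178.164 × ln(427.03/333) = 44.31 J/K.
ΔS_total = -37.71 + 44.31 = 6.6 J/K.

ΔS_total = 6.6 J/K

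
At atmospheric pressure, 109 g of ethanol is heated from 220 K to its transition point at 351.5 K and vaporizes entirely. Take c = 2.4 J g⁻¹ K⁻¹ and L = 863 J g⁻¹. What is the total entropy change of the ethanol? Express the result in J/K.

ΔS = 390 J/K

Warming step: ΔS₁ = m c ln(T_tr/T_i) = 109 × 2.4 × ln(351.5/220) = 122.6 J/K.
Phase change: ΔS₂ = +mL/T_tr = 109 × 863 / 351.5 = 267.6 J/K.
ΔS_total = (122.6) + (267.6) = 390 J/K.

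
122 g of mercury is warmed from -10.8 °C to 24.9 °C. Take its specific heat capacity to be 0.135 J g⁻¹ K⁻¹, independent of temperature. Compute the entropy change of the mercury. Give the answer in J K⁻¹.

In kelvin: T₁ = 262.35 K, T₂ = 298.05 K. ΔS = ∫dQ_rev/T = m c ln(T₂/T₁) = 122 × 0.135 × ln(298.05/262.35) = 2.1 J/K.

ΔS = 2.1 J/K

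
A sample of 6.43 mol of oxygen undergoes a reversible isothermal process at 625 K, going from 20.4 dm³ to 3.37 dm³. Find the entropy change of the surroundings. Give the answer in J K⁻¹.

For an isothermal ideal gas ΔS_gas = nR ln(V₂/V₁) = 6.43 × 8.314 × ln(3.37/20.4) = -96.3 J/K.
The process is reversible, so ΔS_surr = −ΔS_gas = 96.3 J/K and ΔS_universe = 0.

ΔS_surr = 96.3 J/K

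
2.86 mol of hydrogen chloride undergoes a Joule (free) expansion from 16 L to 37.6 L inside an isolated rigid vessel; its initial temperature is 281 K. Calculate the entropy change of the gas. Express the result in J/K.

ΔS_gas = 20.3 J/K

For an ideal gas in free expansion Q = 0 and W = 0, so T is unchanged.
Entropy is a state function; using a reversible isothermal path, ΔS_gas = nR ln(V₂/V₁) = 2.86 × 8.314 × ln(37.6/16) = 20.3 J/K.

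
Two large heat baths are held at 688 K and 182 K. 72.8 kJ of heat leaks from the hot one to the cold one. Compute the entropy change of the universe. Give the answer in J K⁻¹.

ΔS_total = 294 J/K

ΔS_hot = −Q/T_H = −72800/688 = -105.8 J/K and ΔS_cold = +Q/T_C = 72800/182 = 400 J/K.
ΔS_total = -105.8 + 400 = 294 J/K, positive as the second law requires.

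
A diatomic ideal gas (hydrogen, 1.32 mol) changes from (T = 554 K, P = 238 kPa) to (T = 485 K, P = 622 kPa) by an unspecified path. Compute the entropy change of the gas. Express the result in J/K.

ΔS = -15.7 J/K

ΔS = nC_p ln(T₂/T₁) − nR ln(P₂/P₁), with C_p = 7R/2 = 29.1 J mol⁻¹ K⁻¹ for a diatomic ideal gas.
ΔS = 1.32 × [29.1 × ln(485/554) − 8.314 × ln(622/238)] = -15.7 J/K.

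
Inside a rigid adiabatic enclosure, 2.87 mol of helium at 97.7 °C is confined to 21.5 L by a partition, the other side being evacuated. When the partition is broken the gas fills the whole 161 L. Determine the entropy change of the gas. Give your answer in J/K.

ΔS_gas = 48 J/K

For an ideal gas in free expansion Q = 0 and W = 0, so T is unchanged.
Entropy is a state function; using a reversible isothermal path, ΔS_gas = nR ln(V₂/V₁) = 2.87 × 8.314 × ln(161/21.5) = 48 J/K.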